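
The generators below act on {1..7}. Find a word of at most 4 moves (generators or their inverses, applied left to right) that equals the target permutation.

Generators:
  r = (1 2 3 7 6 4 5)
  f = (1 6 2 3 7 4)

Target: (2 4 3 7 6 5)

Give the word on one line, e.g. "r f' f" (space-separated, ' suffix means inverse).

  after r': (1 5 4 6 7 3 2)
  after f: (1 5)(2 6 4)
  after r: (2 4 3 7 6 5)

r' f r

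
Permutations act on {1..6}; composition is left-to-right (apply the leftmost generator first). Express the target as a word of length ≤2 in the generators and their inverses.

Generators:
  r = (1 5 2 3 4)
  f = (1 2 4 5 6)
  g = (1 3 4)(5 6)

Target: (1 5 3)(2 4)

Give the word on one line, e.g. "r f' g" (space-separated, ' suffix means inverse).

f' g'

  after f': (1 6 5 4 2)
  after g': (1 5 3)(2 4)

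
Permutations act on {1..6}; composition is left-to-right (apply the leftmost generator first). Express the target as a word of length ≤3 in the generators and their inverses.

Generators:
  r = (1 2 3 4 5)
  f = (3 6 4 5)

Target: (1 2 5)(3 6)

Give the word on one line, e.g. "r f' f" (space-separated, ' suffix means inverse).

r f'

  after r: (1 2 3 4 5)
  after f': (1 2 5)(3 6)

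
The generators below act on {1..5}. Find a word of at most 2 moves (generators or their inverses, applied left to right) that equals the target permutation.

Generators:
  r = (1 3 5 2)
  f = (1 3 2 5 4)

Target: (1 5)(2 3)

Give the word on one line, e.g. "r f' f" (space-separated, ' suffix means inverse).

r' r'

  after r': (1 2 5 3)
  after r': (1 5)(2 3)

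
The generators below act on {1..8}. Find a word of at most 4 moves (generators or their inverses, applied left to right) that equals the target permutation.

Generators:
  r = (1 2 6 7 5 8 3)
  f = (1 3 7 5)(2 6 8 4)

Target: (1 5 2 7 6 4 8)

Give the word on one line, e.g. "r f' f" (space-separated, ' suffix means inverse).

  after r: (1 2 6 7 5 8 3)
  after f: (1 6 5 4 2 8 7)
  after r: (1 7 2 3)(4 6 8 5)
  after f: (1 5 2 7 6 4 8)

r f r f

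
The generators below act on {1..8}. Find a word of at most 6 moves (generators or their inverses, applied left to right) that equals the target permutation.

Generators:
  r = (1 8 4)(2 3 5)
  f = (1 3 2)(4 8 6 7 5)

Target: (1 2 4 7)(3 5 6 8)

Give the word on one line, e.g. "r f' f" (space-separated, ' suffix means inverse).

f' f' r r

  after f': (1 2 3)(4 5 7 6 8)
  after f': (1 3 2)(4 7 8 5 6)
  after r: (1 5 6)(2 8)(4 7)
  after r: (1 2 4 7)(3 5 6 8)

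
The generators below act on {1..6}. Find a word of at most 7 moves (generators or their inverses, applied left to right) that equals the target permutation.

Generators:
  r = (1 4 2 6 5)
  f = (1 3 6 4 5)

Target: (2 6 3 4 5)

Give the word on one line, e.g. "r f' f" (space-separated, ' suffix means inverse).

  after f: (1 3 6 4 5)
  after f: (1 6 5 3 4)
  after f: (1 4 3 5 6)
  after f: (1 5 4 6 3)
  after r: (2 6 3 4 5)

f f f f r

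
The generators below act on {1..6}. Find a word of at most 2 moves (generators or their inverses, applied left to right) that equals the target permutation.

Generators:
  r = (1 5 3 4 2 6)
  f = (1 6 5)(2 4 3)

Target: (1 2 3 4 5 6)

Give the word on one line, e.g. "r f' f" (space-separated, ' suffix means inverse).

f r'

  after f: (1 6 5)(2 4 3)
  after r': (1 2 3 4 5 6)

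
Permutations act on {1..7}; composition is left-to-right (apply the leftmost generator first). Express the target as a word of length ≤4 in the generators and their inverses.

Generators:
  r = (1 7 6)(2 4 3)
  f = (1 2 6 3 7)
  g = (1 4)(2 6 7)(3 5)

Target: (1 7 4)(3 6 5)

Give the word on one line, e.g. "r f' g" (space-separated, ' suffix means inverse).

  after g: (1 4)(2 6 7)(3 5)
  after f': (1 4 7)(3 5 6)
  after g: (2 6 5 7 4)
  after f': (1 7 4)(3 6 5)

g f' g f'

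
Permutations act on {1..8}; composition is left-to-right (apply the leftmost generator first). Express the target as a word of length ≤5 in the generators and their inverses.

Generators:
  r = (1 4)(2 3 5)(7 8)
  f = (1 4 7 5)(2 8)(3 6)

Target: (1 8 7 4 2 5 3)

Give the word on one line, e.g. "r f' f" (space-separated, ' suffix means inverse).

r' r' f f r

  after r': (1 4)(2 5 3)(7 8)
  after r': (2 3 5)
  after f: (1 4 7 5 8 2 6 3)
  after f: (1 7)(2 3 4 5)
  after r: (1 8 7 4 2 5 3)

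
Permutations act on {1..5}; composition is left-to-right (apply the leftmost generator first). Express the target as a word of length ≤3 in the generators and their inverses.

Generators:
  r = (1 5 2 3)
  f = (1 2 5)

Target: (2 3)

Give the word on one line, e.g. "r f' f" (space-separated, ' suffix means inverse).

  after f': (1 5 2)
  after r': (2 3)

f' r'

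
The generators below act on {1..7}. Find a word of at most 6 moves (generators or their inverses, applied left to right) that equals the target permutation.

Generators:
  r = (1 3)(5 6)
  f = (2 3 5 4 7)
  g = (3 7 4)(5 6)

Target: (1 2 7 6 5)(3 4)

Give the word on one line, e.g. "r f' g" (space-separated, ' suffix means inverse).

g r f' r'

  after g: (3 7 4)(5 6)
  after r: (1 3 7 4)
  after f': (1 2 7 5 3 4)
  after r': (1 2 7 6 5)(3 4)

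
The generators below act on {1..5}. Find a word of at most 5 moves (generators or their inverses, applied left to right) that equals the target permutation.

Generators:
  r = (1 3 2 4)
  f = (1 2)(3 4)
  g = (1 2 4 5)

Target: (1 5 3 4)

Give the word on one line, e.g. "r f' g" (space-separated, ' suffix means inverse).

g' r r

  after g': (1 5 4 2)
  after r: (1 5)(2 3)
  after r: (1 5 3 4)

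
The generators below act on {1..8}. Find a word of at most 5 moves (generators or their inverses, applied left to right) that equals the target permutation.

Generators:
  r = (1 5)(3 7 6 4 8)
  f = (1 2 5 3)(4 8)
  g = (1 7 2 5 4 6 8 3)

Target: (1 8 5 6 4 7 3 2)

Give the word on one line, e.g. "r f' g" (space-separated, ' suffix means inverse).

  after r: (1 5)(3 7 6 4 8)
  after g: (1 4 3 2 5 7 8)
  after r: (1 8 5 6 4 7 3 2)

r g r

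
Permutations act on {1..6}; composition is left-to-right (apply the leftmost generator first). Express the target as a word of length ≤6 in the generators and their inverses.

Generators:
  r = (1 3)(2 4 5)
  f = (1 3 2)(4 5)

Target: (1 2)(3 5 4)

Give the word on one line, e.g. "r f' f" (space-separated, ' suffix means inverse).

  after r': (1 3)(2 5 4)
  after f: (1 2 4)
  after f: (2 5 4 3)
  after r: (1 3 4)
  after f: (1 2)(3 5 4)

r' f f r f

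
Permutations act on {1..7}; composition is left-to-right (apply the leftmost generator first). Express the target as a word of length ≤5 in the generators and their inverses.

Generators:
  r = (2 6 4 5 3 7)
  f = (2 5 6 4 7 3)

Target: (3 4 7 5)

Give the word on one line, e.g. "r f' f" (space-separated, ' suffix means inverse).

r' f' f' f' f'

  after r': (2 7 3 5 4 6)
  after f': (2 4 5 6 3)
  after f': (2 6 7 4)
  after f': (2 5)(3 7 6 4)
  after f': (3 4 7 5)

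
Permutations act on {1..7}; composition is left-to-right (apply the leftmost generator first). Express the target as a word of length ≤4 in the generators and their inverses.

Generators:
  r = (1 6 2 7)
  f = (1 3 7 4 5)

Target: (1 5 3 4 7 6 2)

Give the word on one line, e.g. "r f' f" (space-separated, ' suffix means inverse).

r' f f r'

  after r': (1 7 2 6)
  after f: (1 4 5)(2 6 3 7)
  after f: (1 5 3 4)(2 6 7)
  after r': (1 5 3 4 7 6 2)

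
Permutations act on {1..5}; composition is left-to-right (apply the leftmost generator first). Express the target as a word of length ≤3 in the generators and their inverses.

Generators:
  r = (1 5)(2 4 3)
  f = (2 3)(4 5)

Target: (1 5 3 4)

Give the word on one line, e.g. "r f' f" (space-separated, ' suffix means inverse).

  after f: (2 3)(4 5)
  after r: (1 5 3 4)

f r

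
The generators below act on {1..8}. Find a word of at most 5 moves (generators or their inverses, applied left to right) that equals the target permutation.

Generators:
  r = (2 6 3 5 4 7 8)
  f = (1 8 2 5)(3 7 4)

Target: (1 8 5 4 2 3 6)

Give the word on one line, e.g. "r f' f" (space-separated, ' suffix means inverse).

f r' r' f' r

  after f: (1 8 2 5)(3 7 4)
  after r': (1 7 5)(2 3 4 6)
  after r': (1 4 2 6 8 7 3 5)
  after f': (1 7 4 8 3 2 6)
  after r: (1 8 5 4 2 3 6)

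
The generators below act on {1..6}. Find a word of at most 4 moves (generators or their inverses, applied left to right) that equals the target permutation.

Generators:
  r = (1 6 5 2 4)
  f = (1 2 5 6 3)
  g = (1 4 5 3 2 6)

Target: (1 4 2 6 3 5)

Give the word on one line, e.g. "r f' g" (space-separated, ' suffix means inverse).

  after r: (1 6 5 2 4)
  after r: (1 5 4 6 2)
  after g': (1 4 2 6 3 5)

r r g'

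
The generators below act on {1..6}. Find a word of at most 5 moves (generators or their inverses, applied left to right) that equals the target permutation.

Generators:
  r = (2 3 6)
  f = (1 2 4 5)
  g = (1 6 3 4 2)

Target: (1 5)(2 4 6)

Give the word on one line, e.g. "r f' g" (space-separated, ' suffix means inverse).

g r' g r f

  after g: (1 6 3 4 2)
  after r': (1 3 4 6 2)
  after g: (1 4 3 2 6)
  after r: (1 4 6)
  after f: (1 5)(2 4 6)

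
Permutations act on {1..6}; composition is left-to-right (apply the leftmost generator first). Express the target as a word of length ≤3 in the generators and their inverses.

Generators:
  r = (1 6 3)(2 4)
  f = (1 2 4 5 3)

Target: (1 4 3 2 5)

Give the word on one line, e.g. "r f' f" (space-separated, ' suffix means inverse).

  after f: (1 2 4 5 3)
  after f: (1 4 3 2 5)

f f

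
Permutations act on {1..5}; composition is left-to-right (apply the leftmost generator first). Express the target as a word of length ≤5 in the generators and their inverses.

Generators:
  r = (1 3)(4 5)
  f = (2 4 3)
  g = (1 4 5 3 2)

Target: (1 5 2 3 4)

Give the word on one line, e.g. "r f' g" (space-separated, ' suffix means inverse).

r' g f g f

  after r': (1 3)(4 5)
  after g: (1 2)(3 4)
  after f: (1 4 2)
  after g: (1 5 3 2 4)
  after f: (1 5 2 3 4)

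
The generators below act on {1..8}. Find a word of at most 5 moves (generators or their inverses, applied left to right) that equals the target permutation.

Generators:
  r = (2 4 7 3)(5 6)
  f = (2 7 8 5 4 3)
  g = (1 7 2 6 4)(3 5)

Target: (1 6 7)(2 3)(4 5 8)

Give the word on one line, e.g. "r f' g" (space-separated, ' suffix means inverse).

  after f': (2 3 4 5 8 7)
  after g': (1 4 3 6 2 5 8)
  after g': (1 6 7)(2 3)(4 5 8)

f' g' g'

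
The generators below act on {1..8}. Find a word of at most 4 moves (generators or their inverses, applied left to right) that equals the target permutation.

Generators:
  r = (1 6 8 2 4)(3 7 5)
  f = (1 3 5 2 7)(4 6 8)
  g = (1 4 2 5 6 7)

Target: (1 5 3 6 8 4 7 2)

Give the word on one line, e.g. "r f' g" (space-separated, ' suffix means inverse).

  after r: (1 6 8 2 4)(3 7 5)
  after g': (1 5 3 6 8 4 7 2)

r g'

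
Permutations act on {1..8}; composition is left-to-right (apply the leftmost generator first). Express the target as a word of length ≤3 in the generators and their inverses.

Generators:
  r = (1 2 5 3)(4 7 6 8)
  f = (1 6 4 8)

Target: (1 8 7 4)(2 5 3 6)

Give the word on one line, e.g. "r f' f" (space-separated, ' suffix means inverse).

  after f': (1 8 4 6)
  after r: (1 4 8 7 6 2 5 3)
  after f: (1 8 7 4)(2 5 3 6)

f' r f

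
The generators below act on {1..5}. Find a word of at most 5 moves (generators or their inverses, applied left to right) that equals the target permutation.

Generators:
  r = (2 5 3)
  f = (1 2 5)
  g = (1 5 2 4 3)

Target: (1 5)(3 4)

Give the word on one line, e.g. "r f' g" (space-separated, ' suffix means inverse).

  after f': (1 5 2)
  after r: (1 3 2)
  after g: (2 5)(3 4)
  after f: (1 2)(3 4)
  after f: (1 5)(3 4)

f' r g f f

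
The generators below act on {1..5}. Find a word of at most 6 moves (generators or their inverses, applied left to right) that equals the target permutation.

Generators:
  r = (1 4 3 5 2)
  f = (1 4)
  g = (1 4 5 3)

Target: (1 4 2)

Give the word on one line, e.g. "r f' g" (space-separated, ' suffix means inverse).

g f r f' f'

  after g: (1 4 5 3)
  after f: (3 4 5)
  after r: (1 4 2)
  after f': (2 4)
  after f': (1 4 2)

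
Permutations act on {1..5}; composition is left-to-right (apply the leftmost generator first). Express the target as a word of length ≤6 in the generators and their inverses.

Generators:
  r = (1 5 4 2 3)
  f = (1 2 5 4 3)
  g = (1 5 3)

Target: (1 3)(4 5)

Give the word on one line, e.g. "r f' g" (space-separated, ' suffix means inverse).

g' g' f r r

  after g': (1 3 5)
  after g': (1 5 3)
  after f: (1 4 3 2 5)
  after r: (1 2 4)
  after r: (1 3)(4 5)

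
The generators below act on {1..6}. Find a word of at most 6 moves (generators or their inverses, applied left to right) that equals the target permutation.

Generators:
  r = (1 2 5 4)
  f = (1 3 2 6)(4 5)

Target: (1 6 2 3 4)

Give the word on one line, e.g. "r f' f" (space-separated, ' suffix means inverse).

  after f: (1 3 2 6)(4 5)
  after r: (1 3 5)(2 6)
  after f: (1 2)(3 4 5)
  after f: (1 6)(2 3 5)
  after r: (1 6 2 3 4)

f r f f r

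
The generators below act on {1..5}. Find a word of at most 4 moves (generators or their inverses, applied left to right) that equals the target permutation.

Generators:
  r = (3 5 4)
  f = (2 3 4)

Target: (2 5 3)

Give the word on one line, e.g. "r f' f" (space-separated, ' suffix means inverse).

f f r'

  after f: (2 3 4)
  after f: (2 4 3)
  after r': (2 5 3)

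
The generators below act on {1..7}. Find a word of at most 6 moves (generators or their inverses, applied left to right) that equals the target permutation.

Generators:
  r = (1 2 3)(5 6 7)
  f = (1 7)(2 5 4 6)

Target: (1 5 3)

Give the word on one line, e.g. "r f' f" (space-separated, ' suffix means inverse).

  after r': (1 3 2)(5 7 6)
  after f: (1 3 5)(2 7)(4 6)
  after r': (1 2 6 4 5 3 7)
  after f: (1 5 3)

r' f r' f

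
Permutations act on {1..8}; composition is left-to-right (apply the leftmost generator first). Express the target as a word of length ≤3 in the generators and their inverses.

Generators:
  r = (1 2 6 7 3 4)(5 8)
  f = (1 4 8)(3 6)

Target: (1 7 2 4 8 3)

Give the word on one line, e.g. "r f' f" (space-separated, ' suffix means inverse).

f r' r'

  after f: (1 4 8)(3 6)
  after r': (1 3 2)(4 5 8)(6 7)
  after r': (1 7 2 4 8 3)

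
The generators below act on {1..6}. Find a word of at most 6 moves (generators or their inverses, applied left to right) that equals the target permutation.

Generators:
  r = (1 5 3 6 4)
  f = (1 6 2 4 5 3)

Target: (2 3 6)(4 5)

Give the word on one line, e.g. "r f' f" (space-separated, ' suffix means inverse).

f' f' r f

  after f': (1 3 5 4 2 6)
  after f': (1 5 2)(3 4 6)
  after r: (1 3)(2 5)
  after f: (2 3 6)(4 5)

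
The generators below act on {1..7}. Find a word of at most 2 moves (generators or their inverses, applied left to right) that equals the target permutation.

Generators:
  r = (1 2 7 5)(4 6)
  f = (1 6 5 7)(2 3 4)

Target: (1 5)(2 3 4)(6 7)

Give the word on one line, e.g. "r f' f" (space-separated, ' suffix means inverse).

f' f'

  after f': (1 7 5 6)(2 4 3)
  after f': (1 5)(2 3 4)(6 7)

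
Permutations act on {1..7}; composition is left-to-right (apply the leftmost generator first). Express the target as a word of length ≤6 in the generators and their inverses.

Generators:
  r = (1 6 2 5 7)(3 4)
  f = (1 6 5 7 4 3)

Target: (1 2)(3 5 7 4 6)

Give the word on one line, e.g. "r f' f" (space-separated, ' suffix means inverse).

  after r: (1 6 2 5 7)(3 4)
  after r: (1 2 7 6 5)
  after f': (1 2 5 3 4 7)
  after f': (1 2 6)(3 7)(4 5)
  after f': (1 2)(3 5 7 4 6)

r r f' f' f'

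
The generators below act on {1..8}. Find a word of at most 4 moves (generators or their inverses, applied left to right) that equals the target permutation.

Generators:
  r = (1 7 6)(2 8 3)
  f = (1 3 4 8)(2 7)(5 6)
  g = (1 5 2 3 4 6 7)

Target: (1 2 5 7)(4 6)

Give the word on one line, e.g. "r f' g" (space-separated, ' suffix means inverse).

  after f': (1 8 4 3)(2 7)(5 6)
  after f': (1 4)(3 8)
  after g': (1 3 8 2 5)(4 7 6)
  after r: (1 2 5 7)(4 6)

f' f' g' r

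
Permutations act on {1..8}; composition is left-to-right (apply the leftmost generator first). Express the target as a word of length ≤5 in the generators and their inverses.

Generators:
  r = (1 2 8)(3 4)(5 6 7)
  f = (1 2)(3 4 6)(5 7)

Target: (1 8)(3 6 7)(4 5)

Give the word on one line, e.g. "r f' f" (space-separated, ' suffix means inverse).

  after r: (1 2 8)(3 4)(5 6 7)
  after f': (2 8)(4 6 5)
  after r': (1 8)(3 4 5)(6 7)
  after f': (1 8 2)(4 7)(5 6)
  after f': (1 8)(3 6 7)(4 5)

r f' r' f' f'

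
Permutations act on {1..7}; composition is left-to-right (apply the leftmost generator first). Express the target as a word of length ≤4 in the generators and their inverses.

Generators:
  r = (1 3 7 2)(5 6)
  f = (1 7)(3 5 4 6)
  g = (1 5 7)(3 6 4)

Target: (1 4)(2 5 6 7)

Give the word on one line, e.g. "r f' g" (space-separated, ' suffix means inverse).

f r' g'

  after f: (1 7)(3 5 4 6)
  after r': (1 3 6)(2 7)(4 5)
  after g': (1 4)(2 5 6 7)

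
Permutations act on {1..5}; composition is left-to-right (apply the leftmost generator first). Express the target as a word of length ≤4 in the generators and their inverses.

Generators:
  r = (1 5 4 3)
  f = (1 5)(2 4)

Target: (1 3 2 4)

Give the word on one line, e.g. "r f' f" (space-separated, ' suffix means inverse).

r' f

  after r': (1 3 4 5)
  after f: (1 3 2 4)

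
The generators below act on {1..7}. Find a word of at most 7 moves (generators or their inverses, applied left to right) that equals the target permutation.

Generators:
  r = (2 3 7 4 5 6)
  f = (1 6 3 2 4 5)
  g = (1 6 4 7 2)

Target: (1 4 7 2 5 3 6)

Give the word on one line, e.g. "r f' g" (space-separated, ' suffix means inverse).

r f f r g'

  after r: (2 3 7 4 5 6)
  after f: (1 6 4)(3 7 5)
  after f: (1 3 7)(2 4 6 5)
  after r: (1 7)(2 5 3 4)
  after g': (1 4 7 2 5 3 6)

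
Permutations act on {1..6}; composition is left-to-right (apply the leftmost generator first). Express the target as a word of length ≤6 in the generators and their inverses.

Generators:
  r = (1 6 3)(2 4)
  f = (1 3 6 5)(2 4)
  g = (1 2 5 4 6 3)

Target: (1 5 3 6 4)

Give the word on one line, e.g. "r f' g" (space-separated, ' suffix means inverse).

  after r': (1 3 6)(2 4)
  after r': (1 6 3)
  after g: (1 3 2 5 4 6)
  after g: (2 4 3 5 6)
  after f': (1 5 3 6 4)

r' r' g g f'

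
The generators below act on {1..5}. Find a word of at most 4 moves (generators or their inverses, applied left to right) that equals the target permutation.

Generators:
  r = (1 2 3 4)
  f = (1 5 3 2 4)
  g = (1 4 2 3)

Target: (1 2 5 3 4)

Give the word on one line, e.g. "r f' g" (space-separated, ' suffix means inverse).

  after r: (1 2 3 4)
  after g: (1 3 2)
  after f: (1 2 5 3 4)

r g f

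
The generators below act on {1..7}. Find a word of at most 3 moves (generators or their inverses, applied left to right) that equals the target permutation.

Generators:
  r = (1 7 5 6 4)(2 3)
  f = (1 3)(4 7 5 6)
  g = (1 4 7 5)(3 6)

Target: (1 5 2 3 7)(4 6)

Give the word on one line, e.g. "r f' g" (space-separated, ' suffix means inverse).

  after f: (1 3)(4 7 5 6)
  after g': (1 6)(3 5)
  after r': (1 5 2 3 7)(4 6)

f g' r'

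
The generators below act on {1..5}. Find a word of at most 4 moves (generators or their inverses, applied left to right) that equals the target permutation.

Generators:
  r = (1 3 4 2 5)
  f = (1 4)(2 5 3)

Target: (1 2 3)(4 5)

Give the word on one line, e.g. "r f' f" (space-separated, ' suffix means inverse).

r f

  after r: (1 3 4 2 5)
  after f: (1 2 3)(4 5)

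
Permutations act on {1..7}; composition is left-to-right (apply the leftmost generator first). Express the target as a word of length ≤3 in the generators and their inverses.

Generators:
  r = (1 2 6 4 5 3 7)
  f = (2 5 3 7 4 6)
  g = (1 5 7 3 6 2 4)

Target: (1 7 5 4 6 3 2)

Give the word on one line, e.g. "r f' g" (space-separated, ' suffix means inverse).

g r g'

  after g: (1 5 7 3 6 2 4)
  after r: (1 3 4 2 5)
  after g': (1 7 5 4 6 3 2)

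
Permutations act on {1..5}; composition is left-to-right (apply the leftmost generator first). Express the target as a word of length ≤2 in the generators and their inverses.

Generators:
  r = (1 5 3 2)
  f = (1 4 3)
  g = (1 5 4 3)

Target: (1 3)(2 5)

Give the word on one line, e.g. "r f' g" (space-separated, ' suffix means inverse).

  after r': (1 2 3 5)
  after r': (1 3)(2 5)

r' r'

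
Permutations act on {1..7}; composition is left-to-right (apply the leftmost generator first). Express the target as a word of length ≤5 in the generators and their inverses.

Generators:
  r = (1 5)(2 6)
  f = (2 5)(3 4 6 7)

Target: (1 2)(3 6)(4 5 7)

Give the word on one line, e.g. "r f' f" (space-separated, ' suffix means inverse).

f r' f

  after f: (2 5)(3 4 6 7)
  after r': (1 5 6 7 3 4 2)
  after f: (1 2)(3 6)(4 5 7)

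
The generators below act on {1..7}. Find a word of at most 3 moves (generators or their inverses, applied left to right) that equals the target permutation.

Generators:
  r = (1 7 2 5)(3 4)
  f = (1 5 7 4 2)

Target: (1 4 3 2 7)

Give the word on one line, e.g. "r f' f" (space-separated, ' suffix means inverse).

  after r: (1 7 2 5)(3 4)
  after f: (1 4 3 2 7)

r f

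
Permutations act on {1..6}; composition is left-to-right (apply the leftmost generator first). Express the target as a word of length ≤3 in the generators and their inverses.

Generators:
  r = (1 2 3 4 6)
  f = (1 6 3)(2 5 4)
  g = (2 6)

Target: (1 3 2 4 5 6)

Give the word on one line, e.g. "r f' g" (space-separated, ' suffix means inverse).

f f g

  after f: (1 6 3)(2 5 4)
  after f: (1 3 6)(2 4 5)
  after g: (1 3 2 4 5 6)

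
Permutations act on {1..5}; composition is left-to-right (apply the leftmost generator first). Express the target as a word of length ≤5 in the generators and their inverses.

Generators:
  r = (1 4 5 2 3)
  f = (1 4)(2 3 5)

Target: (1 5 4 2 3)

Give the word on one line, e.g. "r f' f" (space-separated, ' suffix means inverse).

  after f: (1 4)(2 3 5)
  after f: (2 5 3)
  after r: (1 4 5)
  after r: (1 5 4 2 3)

f f r r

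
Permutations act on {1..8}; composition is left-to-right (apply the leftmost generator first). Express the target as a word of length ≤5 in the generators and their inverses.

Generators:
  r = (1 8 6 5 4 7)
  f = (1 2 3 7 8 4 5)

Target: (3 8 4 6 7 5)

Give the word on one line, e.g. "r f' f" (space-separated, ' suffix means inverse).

  after f: (1 2 3 7 8 4 5)
  after r': (1 2 3 4 6 8 5 7)
  after f': (3 8 4 6 7 5)

f r' f'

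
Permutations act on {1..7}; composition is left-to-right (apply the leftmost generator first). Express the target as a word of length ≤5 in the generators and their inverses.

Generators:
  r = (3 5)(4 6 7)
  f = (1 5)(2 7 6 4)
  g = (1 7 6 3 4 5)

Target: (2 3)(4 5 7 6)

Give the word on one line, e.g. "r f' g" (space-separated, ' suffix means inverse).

  after f': (1 5)(2 4 6 7)
  after g: (2 5 7)(3 4)
  after r: (2 3 6 7)(4 5)
  after f': (1 5 6 2 3 7 4)
  after f': (2 3)(4 5 7 6)

f' g r f' f'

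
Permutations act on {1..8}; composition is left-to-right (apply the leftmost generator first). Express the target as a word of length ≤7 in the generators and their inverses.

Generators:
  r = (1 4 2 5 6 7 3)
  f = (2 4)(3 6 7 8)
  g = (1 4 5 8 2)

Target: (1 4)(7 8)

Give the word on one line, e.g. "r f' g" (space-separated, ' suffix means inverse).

f r' f' g f

  after f: (2 4)(3 6 7 8)
  after r': (1 3 5 2)(7 8)
  after f': (1 8 6 3 5 4 2)
  after g: (1 2 4)(3 8 6)
  after f: (1 4)(7 8)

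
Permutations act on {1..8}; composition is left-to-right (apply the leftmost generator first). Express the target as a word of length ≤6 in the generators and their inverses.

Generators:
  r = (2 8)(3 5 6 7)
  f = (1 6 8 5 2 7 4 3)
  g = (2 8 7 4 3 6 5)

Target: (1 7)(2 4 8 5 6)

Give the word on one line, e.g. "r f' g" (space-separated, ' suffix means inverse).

  after r: (2 8)(3 5 6 7)
  after f: (1 6 4 3 2 5 8 7)
  after g': (1 3 5 2 6 7)
  after g': (1 4 7)(2 3 6 8)
  after g': (1 7)(2 4 8 5 6)

r f g' g' g'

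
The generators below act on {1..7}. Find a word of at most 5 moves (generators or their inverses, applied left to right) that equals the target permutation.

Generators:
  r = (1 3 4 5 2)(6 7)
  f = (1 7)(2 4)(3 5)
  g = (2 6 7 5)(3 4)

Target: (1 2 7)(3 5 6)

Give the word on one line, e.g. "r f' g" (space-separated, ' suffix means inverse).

r g f'

  after r: (1 3 4 5 2)(6 7)
  after g: (1 4 2)(5 6)
  after f': (1 2 7)(3 5 6)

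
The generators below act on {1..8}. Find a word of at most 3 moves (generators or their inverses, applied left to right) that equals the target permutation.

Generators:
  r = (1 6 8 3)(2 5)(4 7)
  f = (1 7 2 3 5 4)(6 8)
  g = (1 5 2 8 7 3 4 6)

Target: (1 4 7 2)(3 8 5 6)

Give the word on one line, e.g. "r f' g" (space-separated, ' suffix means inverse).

  after g': (1 6 4 3 7 8 2 5)
  after g': (1 4 7 2)(3 8 5 6)

g' g'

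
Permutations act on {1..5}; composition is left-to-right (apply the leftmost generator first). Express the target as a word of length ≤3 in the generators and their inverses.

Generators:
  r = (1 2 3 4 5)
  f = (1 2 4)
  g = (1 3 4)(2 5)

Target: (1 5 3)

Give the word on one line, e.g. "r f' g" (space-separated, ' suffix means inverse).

r f' r'

  after r: (1 2 3 4 5)
  after f': (2 3)(4 5)
  after r': (1 5 3)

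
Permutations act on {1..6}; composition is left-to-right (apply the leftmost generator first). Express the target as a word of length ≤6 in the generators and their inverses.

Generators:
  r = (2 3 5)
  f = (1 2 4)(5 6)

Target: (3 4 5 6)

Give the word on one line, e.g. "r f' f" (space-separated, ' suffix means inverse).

f' r' f' f'

  after f': (1 4 2)(5 6)
  after r': (1 4 5 6 3 2)
  after f': (1 2 4 6 3)
  after f': (3 4 5 6)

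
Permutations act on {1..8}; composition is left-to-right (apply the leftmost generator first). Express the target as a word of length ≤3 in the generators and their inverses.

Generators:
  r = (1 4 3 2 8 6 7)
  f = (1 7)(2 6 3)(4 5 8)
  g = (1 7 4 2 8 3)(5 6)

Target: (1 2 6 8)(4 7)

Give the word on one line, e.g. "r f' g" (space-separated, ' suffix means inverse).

  after g': (1 3 8 2 4 7)(5 6)
  after g': (1 8 4)(2 7 3)
  after r': (1 2 6 8)(4 7)

g' g' r'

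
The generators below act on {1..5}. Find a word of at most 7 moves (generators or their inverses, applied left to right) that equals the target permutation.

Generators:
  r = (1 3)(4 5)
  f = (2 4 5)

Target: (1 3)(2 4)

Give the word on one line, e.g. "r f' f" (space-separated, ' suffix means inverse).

  after f: (2 4 5)
  after r: (1 3)(2 5)
  after r: (2 4 5)
  after f: (2 5 4)
  after r: (1 3)(2 4)

f r r f r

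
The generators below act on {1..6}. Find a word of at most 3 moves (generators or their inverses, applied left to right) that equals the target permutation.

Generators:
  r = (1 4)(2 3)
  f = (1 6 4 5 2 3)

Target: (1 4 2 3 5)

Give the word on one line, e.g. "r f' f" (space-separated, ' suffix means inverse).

  after f: (1 6 4 5 2 3)
  after r: (1 6)(3 4 5)
  after f: (1 4 2 3 5)

f r f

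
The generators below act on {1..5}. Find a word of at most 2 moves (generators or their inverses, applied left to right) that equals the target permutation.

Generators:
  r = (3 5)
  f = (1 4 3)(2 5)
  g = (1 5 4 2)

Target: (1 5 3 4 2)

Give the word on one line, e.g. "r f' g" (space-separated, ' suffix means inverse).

r g

  after r: (3 5)
  after g: (1 5 3 4 2)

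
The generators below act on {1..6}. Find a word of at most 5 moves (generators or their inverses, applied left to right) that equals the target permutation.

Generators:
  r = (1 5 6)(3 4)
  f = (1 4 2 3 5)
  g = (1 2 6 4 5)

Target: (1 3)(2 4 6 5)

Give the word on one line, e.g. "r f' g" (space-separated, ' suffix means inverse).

  after r': (1 6 5)(3 4)
  after g: (1 4 3 5 2 6)
  after f: (1 2 6 4 5 3)
  after r: (1 2)(3 5 4 6)
  after f: (1 3)(2 4 6 5)

r' g f r f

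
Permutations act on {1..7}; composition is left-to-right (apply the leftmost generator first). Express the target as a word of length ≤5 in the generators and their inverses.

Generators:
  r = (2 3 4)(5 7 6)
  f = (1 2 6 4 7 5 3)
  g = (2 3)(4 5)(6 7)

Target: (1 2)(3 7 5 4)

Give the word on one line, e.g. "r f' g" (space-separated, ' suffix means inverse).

  after g: (2 3)(4 5)(6 7)
  after r': (3 4 6 5)
  after f': (1 3 6 7 4 2)
  after g: (1 2)(3 7 5 4)

g r' f' g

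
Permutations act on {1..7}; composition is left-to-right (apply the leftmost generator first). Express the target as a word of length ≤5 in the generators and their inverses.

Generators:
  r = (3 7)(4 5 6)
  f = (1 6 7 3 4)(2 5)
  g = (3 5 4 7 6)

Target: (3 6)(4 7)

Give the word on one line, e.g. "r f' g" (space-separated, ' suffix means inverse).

g r' r'

  after g: (3 5 4 7 6)
  after r': (3 4)(5 6 7)
  after r': (3 6)(4 7)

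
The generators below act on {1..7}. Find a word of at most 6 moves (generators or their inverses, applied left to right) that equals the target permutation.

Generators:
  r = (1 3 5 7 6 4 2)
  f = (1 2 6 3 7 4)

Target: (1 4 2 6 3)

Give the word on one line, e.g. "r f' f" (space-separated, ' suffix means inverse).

r' f r' f

  after r': (1 2 4 6 7 5 3)
  after f: (1 6 4 3 2)(5 7)
  after r': (1 7 3 4)
  after f: (1 4 2 6 3)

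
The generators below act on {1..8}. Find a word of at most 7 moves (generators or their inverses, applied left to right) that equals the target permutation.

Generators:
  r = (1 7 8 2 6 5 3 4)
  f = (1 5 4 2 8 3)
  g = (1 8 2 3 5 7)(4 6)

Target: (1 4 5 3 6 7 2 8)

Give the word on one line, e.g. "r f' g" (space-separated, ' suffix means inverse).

  after g: (1 8 2 3 5 7)(4 6)
  after r: (1 2 4 5 8 6)
  after g: (1 3 5 2 6 8 4 7)
  after r': (1 5 8 3 6 7 4)
  after f: (1 4 5 3 6 7 2 8)

g r g r' f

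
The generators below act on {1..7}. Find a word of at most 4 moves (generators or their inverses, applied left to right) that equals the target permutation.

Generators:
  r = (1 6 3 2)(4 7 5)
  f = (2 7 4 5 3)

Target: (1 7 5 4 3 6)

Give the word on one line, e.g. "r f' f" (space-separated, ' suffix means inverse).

  after r': (1 2 3 6)(4 5 7)
  after f: (1 7 5 4 3 6)

r' f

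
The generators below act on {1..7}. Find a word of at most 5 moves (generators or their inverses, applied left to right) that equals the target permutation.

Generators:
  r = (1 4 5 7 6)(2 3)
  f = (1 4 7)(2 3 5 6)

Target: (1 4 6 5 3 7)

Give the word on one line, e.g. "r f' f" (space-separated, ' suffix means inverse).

  after f: (1 4 7)(2 3 5 6)
  after f: (1 7 4)(2 5)(3 6)
  after r: (1 6 2 7 5 3)
  after r: (2 6 3 4 5)
  after f: (1 4 6 5 3 7)

f f r r f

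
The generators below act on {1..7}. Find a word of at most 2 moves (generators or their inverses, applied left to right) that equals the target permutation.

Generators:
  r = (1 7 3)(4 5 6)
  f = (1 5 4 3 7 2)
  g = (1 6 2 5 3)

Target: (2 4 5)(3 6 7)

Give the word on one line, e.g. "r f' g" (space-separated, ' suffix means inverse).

  after g': (1 3 5 2 6)
  after r: (2 4 5)(3 6 7)

g' r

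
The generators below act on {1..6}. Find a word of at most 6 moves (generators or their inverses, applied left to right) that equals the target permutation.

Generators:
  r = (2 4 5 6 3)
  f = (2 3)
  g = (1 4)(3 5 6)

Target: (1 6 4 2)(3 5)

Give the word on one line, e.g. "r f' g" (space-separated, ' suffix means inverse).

r g' r f' r

  after r: (2 4 5 6 3)
  after g': (1 4 3 2)
  after r: (1 5 6 3 4 2)
  after f': (1 5 6 2)(3 4)
  after r: (1 6 4 2)(3 5)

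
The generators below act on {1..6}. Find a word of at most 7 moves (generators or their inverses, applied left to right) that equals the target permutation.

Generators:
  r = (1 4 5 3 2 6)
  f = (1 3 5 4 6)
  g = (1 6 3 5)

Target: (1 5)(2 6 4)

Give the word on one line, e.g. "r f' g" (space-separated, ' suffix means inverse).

f g' r f r'

  after f: (1 3 5 4 6)
  after g': (1 6 5 4)
  after r: (2 6 3)
  after f: (1 3 2)(4 6 5)
  after r': (1 5)(2 6 4)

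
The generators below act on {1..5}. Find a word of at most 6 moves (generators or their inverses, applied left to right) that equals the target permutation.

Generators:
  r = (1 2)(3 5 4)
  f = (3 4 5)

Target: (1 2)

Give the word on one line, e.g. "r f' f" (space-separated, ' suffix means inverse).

  after r: (1 2)(3 5 4)
  after r: (3 4 5)
  after f: (3 5 4)
  after r: (1 2)(3 4 5)
  after f': (1 2)

r r f r f'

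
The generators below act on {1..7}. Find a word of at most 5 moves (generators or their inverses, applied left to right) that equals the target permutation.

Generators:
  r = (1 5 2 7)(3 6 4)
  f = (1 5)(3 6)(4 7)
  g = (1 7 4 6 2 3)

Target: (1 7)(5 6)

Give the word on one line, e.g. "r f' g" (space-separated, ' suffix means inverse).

  after g': (1 3 2 6 4 7)
  after f: (1 6 7 5)(2 3)
  after g': (1 4 7 5 3 6)
  after f: (1 7)(5 6)

g' f g' f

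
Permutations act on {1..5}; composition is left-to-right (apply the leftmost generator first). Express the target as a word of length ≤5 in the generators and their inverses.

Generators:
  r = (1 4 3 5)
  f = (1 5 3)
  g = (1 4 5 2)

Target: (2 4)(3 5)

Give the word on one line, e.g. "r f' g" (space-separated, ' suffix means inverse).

  after f: (1 5 3)
  after g': (1 4)(2 5 3)
  after g': (2 4)(3 5)

f g' g'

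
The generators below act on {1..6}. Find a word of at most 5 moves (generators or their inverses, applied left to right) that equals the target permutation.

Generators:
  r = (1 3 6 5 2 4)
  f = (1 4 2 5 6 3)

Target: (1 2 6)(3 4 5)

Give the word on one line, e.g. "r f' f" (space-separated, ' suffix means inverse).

  after f: (1 4 2 5 6 3)
  after r': (1 2 6)(3 4 5)
  after r': (1 5)(2 3)(4 6)
  after f': (1 2 6)(3 4 5)

f r' r' f'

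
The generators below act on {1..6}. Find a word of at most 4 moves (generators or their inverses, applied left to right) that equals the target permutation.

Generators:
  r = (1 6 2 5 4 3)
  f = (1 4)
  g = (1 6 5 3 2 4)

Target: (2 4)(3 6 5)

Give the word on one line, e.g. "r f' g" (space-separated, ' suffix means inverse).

  after f': (1 4)
  after r: (1 3)(2 5 4 6)
  after r: (2 4)(3 6 5)

f' r r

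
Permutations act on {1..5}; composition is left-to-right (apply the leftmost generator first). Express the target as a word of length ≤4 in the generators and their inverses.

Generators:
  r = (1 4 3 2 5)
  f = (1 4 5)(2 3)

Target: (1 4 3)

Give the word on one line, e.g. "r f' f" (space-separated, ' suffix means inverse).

r' f' f' r

  after r': (1 5 2 3 4)
  after f': (1 4 5 3)
  after f': (2 3 5)
  after r: (1 4 3)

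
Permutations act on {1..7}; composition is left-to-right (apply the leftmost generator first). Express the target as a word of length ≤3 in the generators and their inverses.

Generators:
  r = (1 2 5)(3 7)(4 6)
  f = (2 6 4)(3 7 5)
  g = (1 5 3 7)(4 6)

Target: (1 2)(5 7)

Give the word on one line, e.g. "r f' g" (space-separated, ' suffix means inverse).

r g'

  after r: (1 2 5)(3 7)(4 6)
  after g': (1 2)(5 7)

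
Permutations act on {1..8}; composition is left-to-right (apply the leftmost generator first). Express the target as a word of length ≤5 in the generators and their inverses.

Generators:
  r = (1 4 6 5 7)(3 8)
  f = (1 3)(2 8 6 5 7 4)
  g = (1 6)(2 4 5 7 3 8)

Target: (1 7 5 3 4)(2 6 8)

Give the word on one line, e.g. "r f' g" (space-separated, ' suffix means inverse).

  after g': (1 6)(2 8 3 7 5 4)
  after f: (1 5 2 6 3 4 8)
  after r: (1 7)(2 5)(3 6 8 4)
  after g': (1 5 8 2 4 7 6 3)
  after r: (1 7 5 3 4)(2 6 8)

g' f r g' r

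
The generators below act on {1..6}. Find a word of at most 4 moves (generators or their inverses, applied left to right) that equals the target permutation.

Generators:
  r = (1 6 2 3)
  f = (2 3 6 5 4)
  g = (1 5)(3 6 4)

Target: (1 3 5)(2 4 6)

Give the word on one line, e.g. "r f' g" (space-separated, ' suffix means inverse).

r g'

  after r: (1 6 2 3)
  after g': (1 3 5)(2 4 6)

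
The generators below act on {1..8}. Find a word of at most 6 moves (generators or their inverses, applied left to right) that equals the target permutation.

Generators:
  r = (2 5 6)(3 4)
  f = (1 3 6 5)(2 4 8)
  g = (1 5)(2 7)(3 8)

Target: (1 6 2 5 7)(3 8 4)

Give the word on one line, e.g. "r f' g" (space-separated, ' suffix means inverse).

r g' r g

  after r: (2 5 6)(3 4)
  after g': (1 5 6 7 2)(3 4 8)
  after r: (1 6 7 5 2)(4 8)
  after g: (1 6 2 5 7)(3 8 4)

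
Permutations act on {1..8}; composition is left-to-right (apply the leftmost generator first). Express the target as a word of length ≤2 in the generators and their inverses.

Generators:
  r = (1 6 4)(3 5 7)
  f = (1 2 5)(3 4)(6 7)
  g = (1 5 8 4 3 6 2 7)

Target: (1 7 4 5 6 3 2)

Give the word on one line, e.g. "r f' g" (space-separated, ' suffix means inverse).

r f'

  after r: (1 6 4)(3 5 7)
  after f': (1 7 4 5 6 3 2)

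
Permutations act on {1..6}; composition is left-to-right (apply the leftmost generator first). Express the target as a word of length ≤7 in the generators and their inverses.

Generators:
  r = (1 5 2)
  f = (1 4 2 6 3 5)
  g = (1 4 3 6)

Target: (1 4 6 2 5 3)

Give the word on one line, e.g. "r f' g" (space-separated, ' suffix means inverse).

  after f: (1 4 2 6 3 5)
  after g: (1 3 5 4 2)
  after f': (1 6 2 5)
  after g: (2 5 4 3 6)
  after g: (1 4 6 2 5 3)

f g f' g g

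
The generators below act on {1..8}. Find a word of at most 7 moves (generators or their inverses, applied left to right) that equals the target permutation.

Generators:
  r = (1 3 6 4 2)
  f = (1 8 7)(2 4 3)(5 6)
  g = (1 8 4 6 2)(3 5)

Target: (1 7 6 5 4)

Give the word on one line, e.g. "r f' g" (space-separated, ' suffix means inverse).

r f r f' r'

  after r: (1 3 6 4 2)
  after f: (1 2 8 7)(3 5 6)
  after r: (2 8 7 3 5 4)
  after f': (1 7 4 3 6 5 2)
  after r': (1 7 6 5 4)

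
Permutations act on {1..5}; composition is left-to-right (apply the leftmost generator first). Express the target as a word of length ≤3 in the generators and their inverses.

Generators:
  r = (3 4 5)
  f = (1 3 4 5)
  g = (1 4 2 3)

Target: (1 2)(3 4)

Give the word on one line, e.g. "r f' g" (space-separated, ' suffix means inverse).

g' g'

  after g': (1 3 2 4)
  after g': (1 2)(3 4)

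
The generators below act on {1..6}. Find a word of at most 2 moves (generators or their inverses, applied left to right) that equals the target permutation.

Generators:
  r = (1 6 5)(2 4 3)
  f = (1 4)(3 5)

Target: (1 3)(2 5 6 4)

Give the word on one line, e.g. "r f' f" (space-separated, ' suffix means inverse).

  after r': (1 5 6)(2 3 4)
  after f': (1 3)(2 5 6 4)

r' f'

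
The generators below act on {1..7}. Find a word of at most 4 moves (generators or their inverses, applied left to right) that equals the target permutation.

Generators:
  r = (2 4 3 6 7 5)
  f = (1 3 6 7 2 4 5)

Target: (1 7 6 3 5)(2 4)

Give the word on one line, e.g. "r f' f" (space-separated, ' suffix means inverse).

  after f': (1 5 4 2 7 6 3)
  after r: (1 2 5 3)
  after f': (1 7 6 3 5)(2 4)

f' r f'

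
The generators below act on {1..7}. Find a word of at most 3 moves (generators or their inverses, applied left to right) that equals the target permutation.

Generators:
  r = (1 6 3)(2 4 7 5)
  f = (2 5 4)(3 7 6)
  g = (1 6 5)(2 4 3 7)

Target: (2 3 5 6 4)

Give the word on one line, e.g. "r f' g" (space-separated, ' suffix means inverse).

  after f: (2 5 4)(3 7 6)
  after g: (1 6 7 5 3 2)
  after r': (2 3 5 6 4)

f g r'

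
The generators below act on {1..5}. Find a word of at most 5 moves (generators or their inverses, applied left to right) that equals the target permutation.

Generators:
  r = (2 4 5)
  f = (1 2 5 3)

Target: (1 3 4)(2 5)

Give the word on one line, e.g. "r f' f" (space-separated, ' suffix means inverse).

  after r': (2 5 4)
  after f': (1 3 5 4)
  after r': (1 3 4)(2 5)

r' f' r'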